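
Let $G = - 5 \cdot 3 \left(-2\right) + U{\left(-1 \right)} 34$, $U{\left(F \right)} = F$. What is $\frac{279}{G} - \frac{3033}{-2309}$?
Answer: $- \frac{632079}{9236} \approx -68.436$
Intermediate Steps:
$G = -4$ ($G = - 5 \cdot 3 \left(-2\right) - 34 = \left(-5\right) \left(-6\right) - 34 = 30 - 34 = -4$)
$\frac{279}{G} - \frac{3033}{-2309} = \frac{279}{-4} - \frac{3033}{-2309} = 279 \left(- \frac{1}{4}\right) - - \frac{3033}{2309} = - \frac{279}{4} + \frac{3033}{2309} = - \frac{632079}{9236}$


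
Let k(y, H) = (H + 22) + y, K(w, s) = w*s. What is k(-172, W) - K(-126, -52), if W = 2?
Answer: -6700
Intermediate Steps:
K(w, s) = s*w
k(y, H) = 22 + H + y (k(y, H) = (22 + H) + y = 22 + H + y)
k(-172, W) - K(-126, -52) = (22 + 2 - 172) - (-52)*(-126) = -148 - 1*6552 = -148 - 6552 = -6700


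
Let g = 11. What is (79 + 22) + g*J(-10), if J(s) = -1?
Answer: 90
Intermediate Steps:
(79 + 22) + g*J(-10) = (79 + 22) + 11*(-1) = 101 - 11 = 90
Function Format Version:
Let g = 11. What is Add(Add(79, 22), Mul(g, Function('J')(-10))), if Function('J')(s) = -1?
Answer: 90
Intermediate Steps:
Add(Add(79, 22), Mul(g, Function('J')(-10))) = Add(Add(79, 22), Mul(11, -1)) = Add(101, -11) = 90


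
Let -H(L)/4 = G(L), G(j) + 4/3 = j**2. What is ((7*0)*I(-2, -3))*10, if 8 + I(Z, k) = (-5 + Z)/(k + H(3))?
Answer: 0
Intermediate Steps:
G(j) = -4/3 + j**2
H(L) = 16/3 - 4*L**2 (H(L) = -4*(-4/3 + L**2) = 16/3 - 4*L**2)
I(Z, k) = -8 + (-5 + Z)/(-92/3 + k) (I(Z, k) = -8 + (-5 + Z)/(k + (16/3 - 4*3**2)) = -8 + (-5 + Z)/(k + (16/3 - 4*9)) = -8 + (-5 + Z)/(k + (16/3 - 36)) = -8 + (-5 + Z)/(k - 92/3) = -8 + (-5 + Z)/(-92/3 + k))
((7*0)*I(-2, -3))*10 = ((7*0)*((721 - 24*(-3) + 3*(-2))/(-92 + 3*(-3))))*10 = (0*((721 + 72 - 6)/(-92 - 9)))*10 = (0*(787/(-101)))*10 = (0*(-1/101*787))*10 = (0*(-787/101))*10 = 0*10 = 0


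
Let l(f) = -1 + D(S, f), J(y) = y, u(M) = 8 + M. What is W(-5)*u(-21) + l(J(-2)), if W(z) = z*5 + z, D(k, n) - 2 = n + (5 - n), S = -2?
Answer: 396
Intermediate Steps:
D(k, n) = 7 (D(k, n) = 2 + (n + (5 - n)) = 2 + 5 = 7)
l(f) = 6 (l(f) = -1 + 7 = 6)
W(z) = 6*z (W(z) = 5*z + z = 6*z)
W(-5)*u(-21) + l(J(-2)) = (6*(-5))*(8 - 21) + 6 = -30*(-13) + 6 = 390 + 6 = 396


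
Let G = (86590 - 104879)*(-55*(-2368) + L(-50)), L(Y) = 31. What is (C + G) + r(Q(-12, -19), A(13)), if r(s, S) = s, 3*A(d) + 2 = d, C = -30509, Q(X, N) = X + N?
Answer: -2382556859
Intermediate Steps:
Q(X, N) = N + X
A(d) = -⅔ + d/3
G = -2382526319 (G = (86590 - 104879)*(-55*(-2368) + 31) = -18289*(130240 + 31) = -18289*130271 = -2382526319)
(C + G) + r(Q(-12, -19), A(13)) = (-30509 - 2382526319) + (-19 - 12) = -2382556828 - 31 = -2382556859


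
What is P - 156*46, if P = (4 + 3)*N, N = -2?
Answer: -7190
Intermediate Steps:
P = -14 (P = (4 + 3)*(-2) = 7*(-2) = -14)
P - 156*46 = -14 - 156*46 = -14 - 7176 = -7190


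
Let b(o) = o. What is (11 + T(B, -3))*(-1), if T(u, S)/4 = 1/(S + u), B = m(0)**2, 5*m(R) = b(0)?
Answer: -29/3 ≈ -9.6667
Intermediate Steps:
m(R) = 0 (m(R) = (1/5)*0 = 0)
B = 0 (B = 0**2 = 0)
T(u, S) = 4/(S + u)
(11 + T(B, -3))*(-1) = (11 + 4/(-3 + 0))*(-1) = (11 + 4/(-3))*(-1) = (11 + 4*(-1/3))*(-1) = (11 - 4/3)*(-1) = (29/3)*(-1) = -29/3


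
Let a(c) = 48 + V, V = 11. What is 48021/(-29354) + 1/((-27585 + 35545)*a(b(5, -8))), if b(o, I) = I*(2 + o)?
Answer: -11276276543/6892906280 ≈ -1.6359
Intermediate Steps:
a(c) = 59 (a(c) = 48 + 11 = 59)
48021/(-29354) + 1/((-27585 + 35545)*a(b(5, -8))) = 48021/(-29354) + 1/((-27585 + 35545)*59) = 48021*(-1/29354) + (1/59)/7960 = -48021/29354 + (1/7960)*(1/59) = -48021/29354 + 1/469640 = -11276276543/6892906280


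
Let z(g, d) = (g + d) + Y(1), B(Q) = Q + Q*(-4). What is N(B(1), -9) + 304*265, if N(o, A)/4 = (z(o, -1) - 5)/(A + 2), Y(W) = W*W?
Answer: 563952/7 ≈ 80565.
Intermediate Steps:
Y(W) = W**2
B(Q) = -3*Q (B(Q) = Q - 4*Q = -3*Q)
z(g, d) = 1 + d + g (z(g, d) = (g + d) + 1**2 = (d + g) + 1 = 1 + d + g)
N(o, A) = 4*(-5 + o)/(2 + A) (N(o, A) = 4*(((1 - 1 + o) - 5)/(A + 2)) = 4*((o - 5)/(2 + A)) = 4*((-5 + o)/(2 + A)) = 4*(-5 + o)/(2 + A))
N(B(1), -9) + 304*265 = 4*(-5 - 3*1)/(2 - 9) + 304*265 = 4*(-5 - 3)/(-7) + 80560 = 4*(-1/7)*(-8) + 80560 = 32/7 + 80560 = 563952/7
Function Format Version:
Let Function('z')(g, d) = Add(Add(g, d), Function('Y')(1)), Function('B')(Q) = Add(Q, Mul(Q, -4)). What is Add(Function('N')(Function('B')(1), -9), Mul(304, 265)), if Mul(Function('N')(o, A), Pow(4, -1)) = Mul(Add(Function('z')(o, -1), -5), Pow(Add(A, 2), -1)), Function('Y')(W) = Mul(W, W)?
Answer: Rational(563952, 7) ≈ 80565.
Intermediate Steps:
Function('Y')(W) = Pow(W, 2)
Function('B')(Q) = Mul(-3, Q) (Function('B')(Q) = Add(Q, Mul(-4, Q)) = Mul(-3, Q))
Function('z')(g, d) = Add(1, d, g) (Function('z')(g, d) = Add(Add(g, d), Pow(1, 2)) = Add(Add(d, g), 1) = Add(1, d, g))
Function('N')(o, A) = Mul(4, Pow(Add(2, A), -1), Add(-5, o)) (Function('N')(o, A) = Mul(4, Mul(Add(Add(1, -1, o), -5), Pow(Add(A, 2), -1))) = Mul(4, Mul(Add(o, -5), Pow(Add(2, A), -1))) = Mul(4, Mul(Add(-5, o), Pow(Add(2, A), -1))) = Mul(4, Mul(Pow(Add(2, A), -1), Add(-5, o))) = Mul(4, Pow(Add(2, A), -1), Add(-5, o)))
Add(Function('N')(Function('B')(1), -9), Mul(304, 265)) = Add(Mul(4, Pow(Add(2, -9), -1), Add(-5, Mul(-3, 1))), Mul(304, 265)) = Add(Mul(4, Pow(-7, -1), Add(-5, -3)), 80560) = Add(Mul(4, Rational(-1, 7), -8), 80560) = Add(Rational(32, 7), 80560) = Rational(563952, 7)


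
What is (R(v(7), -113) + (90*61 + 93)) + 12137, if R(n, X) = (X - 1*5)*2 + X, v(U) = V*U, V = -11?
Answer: 17371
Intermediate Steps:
v(U) = -11*U
R(n, X) = -10 + 3*X (R(n, X) = (X - 5)*2 + X = (-5 + X)*2 + X = (-10 + 2*X) + X = -10 + 3*X)
(R(v(7), -113) + (90*61 + 93)) + 12137 = ((-10 + 3*(-113)) + (90*61 + 93)) + 12137 = ((-10 - 339) + (5490 + 93)) + 12137 = (-349 + 5583) + 12137 = 5234 + 12137 = 17371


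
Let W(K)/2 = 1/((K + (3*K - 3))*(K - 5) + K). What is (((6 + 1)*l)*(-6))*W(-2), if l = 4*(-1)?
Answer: 112/25 ≈ 4.4800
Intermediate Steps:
l = -4
W(K) = 2/(K + (-5 + K)*(-3 + 4*K)) (W(K) = 2/((K + (3*K - 3))*(K - 5) + K) = 2/((K + (-3 + 3*K))*(-5 + K) + K) = 2/((-3 + 4*K)*(-5 + K) + K) = 2/((-5 + K)*(-3 + 4*K) + K) = 2/(K + (-5 + K)*(-3 + 4*K)))
(((6 + 1)*l)*(-6))*W(-2) = (((6 + 1)*(-4))*(-6))*(2/(15 - 22*(-2) + 4*(-2)²)) = ((7*(-4))*(-6))*(2/(15 + 44 + 4*4)) = (-28*(-6))*(2/(15 + 44 + 16)) = 168*(2/75) = 112/25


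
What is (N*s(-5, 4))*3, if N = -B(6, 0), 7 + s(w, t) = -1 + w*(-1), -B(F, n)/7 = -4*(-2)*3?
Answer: -1512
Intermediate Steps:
B(F, n) = -168 (B(F, n) = -7*(-4*(-2))*3 = -56*3 = -7*24 = -168)
s(w, t) = -8 - w (s(w, t) = -7 + (-1 + w*(-1)) = -7 + (-1 - w) = -8 - w)
N = 168 (N = -1*(-168) = 168)
(N*s(-5, 4))*3 = (168*(-8 - 1*(-5)))*3 = (168*(-8 + 5))*3 = (168*(-3))*3 = -504*3 = -1512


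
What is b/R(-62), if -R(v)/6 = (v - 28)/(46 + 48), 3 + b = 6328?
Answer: 59455/54 ≈ 1101.0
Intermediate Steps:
b = 6325 (b = -3 + 6328 = 6325)
R(v) = 84/47 - 3*v/47 (R(v) = -6*(v - 28)/(46 + 48) = -6*(-28 + v)/94 = -6*(-14/47 + v/94) = 84/47 - 3*v/47)
b/R(-62) = 6325/(84/47 - 3/47*(-62)) = 6325/(84/47 + 186/47) = 6325/(270/47) = 6325*(47/270) = 59455/54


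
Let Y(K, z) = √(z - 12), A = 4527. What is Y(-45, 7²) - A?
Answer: -4527 + √37 ≈ -4520.9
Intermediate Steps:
Y(K, z) = √(-12 + z)
Y(-45, 7²) - A = √(-12 + 7²) - 1*4527 = √(-12 + 49) - 4527 = √37 - 4527 = -4527 + √37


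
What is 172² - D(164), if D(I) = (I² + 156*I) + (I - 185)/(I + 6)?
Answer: -3892299/170 ≈ -22896.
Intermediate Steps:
D(I) = I² + 156*I + (-185 + I)/(6 + I) (D(I) = (I² + 156*I) + (-185 + I)/(6 + I) = I² + 156*I + (-185 + I)/(6 + I))
172² - D(164) = 172² - (-185 + 164³ + 162*164² + 937*164)/(6 + 164) = 29584 - (-185 + 4410944 + 162*26896 + 153668)/170 = 29584 - (-185 + 4410944 + 4357152 + 153668)/170 = 29584 - 8921579/170 = -3892299/170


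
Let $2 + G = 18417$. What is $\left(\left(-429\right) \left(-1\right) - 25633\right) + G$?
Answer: $-6789$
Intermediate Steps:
$G = 18415$ ($G = -2 + 18417 = 18415$)
$\left(\left(-429\right) \left(-1\right) - 25633\right) + G = \left(\left(-429\right) \left(-1\right) - 25633\right) + 18415 = \left(429 - 25633\right) + 18415 = -25204 + 18415 = -6789$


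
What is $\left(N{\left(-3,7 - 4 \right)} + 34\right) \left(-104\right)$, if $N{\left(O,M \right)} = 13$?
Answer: $-4888$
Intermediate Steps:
$\left(N{\left(-3,7 - 4 \right)} + 34\right) \left(-104\right) = \left(13 + 34\right) \left(-104\right) = 47 \left(-104\right) = -4888$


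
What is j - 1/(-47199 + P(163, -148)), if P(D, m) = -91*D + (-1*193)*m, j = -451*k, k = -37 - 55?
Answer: 1388654257/33468 ≈ 41492.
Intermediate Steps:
k = -92
j = 41492 (j = -451*(-92) = 41492)
P(D, m) = -193*m - 91*D (P(D, m) = -91*D - 193*m = -193*m - 91*D)
j - 1/(-47199 + P(163, -148)) = 41492 - 1/(-47199 + (-193*(-148) - 91*163)) = 41492 - 1/(-47199 + (28564 - 14833)) = 41492 - 1/(-47199 + 13731) = 41492 - 1/(-33468) = 41492 - 1*(-1/33468) = 41492 + 1/33468 = 1388654257/33468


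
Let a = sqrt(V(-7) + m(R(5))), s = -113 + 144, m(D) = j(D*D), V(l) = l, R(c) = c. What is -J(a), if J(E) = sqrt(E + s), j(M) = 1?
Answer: -sqrt(31 + I*sqrt(6)) ≈ -5.5721 - 0.2198*I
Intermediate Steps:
m(D) = 1
s = 31
a = I*sqrt(6) (a = sqrt(-7 + 1) = sqrt(-6) = I*sqrt(6) ≈ 2.4495*I)
J(E) = sqrt(31 + E) (J(E) = sqrt(E + 31) = sqrt(31 + E))
-J(a) = -sqrt(31 + I*sqrt(6))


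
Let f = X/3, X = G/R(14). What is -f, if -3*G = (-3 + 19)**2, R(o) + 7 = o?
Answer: 256/63 ≈ 4.0635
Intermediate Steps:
R(o) = -7 + o
G = -256/3 (G = -(-3 + 19)**2/3 = -1/3*16**2 = -1/3*256 = -256/3 ≈ -85.333)
X = -256/21 (X = -256/(3*(-7 + 14)) = -256/3/7 = -256/3*1/7 = -256/21 ≈ -12.190)
f = -256/63 (f = -256/21/3 = -256/21*1/3 = -256/63 ≈ -4.0635)
-f = -1*(-256/63) = 256/63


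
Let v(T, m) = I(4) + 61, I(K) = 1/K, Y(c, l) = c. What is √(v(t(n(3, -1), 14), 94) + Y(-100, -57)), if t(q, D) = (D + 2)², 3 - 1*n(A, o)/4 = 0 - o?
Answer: I*√155/2 ≈ 6.225*I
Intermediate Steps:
n(A, o) = 12 + 4*o (n(A, o) = 12 - 4*(0 - o) = 12 - (-4)*o = 12 + 4*o)
t(q, D) = (2 + D)²
v(T, m) = 245/4 (v(T, m) = 1/4 + 61 = ¼ + 61 = 245/4)
√(v(t(n(3, -1), 14), 94) + Y(-100, -57)) = √(245/4 - 100) = √(-155/4) = I*√155/2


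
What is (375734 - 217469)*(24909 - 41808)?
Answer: -2674520235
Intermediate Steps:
(375734 - 217469)*(24909 - 41808) = 158265*(-16899) = -2674520235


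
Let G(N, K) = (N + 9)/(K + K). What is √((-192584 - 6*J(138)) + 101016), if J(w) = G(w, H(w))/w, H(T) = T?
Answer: I*√193757937/46 ≈ 302.6*I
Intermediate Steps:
G(N, K) = (9 + N)/(2*K) (G(N, K) = (9 + N)/((2*K)) = (9 + N)*(1/(2*K)) = (9 + N)/(2*K))
J(w) = (9 + w)/(2*w²) (J(w) = ((9 + w)/(2*w))/w = (9 + w)/(2*w²))
√((-192584 - 6*J(138)) + 101016) = √((-192584 - 6*(½)*(9 + 138)/138²) + 101016) = √((-192584 - 6*(½)*(1/19044)*147) + 101016) = √((-192584 - 6*49/12696) + 101016) = √((-192584 - 1*49/2116) + 101016) = √((-192584 - 49/2116) + 101016) = √(-407507793/2116 + 101016) = √(-193757937/2116) = I*√193757937/46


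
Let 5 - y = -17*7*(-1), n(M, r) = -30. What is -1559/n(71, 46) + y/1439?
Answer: 2239981/43170 ≈ 51.887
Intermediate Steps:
y = -114 (y = 5 - (-17*7)*(-1) = 5 - (-119)*(-1) = 5 - 1*119 = 5 - 119 = -114)
-1559/n(71, 46) + y/1439 = -1559/(-30) - 114/1439 = -1559*(-1/30) - 114*1/1439 = 1559/30 - 114/1439 = 2239981/43170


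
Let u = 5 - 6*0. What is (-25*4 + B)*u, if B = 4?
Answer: -480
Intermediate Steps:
u = 5 (u = 5 + 0 = 5)
(-25*4 + B)*u = (-25*4 + 4)*5 = (-100 + 4)*5 = -96*5 = -480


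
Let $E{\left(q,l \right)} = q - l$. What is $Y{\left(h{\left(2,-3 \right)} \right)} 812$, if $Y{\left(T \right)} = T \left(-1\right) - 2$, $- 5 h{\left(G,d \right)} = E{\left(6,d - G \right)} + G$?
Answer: $\frac{2436}{5} \approx 487.2$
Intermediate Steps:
$h{\left(G,d \right)} = - \frac{6}{5} - \frac{2 G}{5} + \frac{d}{5}$ ($h{\left(G,d \right)} = - \frac{\left(6 - \left(d - G\right)\right) + G}{5} = - \frac{\left(6 + \left(G - d\right)\right) + G}{5} = - \frac{\left(6 + G - d\right) + G}{5} = - \frac{6 - d + 2 G}{5} = - \frac{6}{5} - \frac{2 G}{5} + \frac{d}{5}$)
$Y{\left(T \right)} = -2 - T$ ($Y{\left(T \right)} = - T - 2 = -2 - T$)
$Y{\left(h{\left(2,-3 \right)} \right)} 812 = \left(-2 - \left(- \frac{6}{5} - \frac{4}{5} + \frac{1}{5} \left(-3\right)\right)\right) 812 = \left(-2 - \left(- \frac{6}{5} - \frac{4}{5} - \frac{3}{5}\right)\right) 812 = \left(-2 - - \frac{13}{5}\right) 812 = \left(-2 + \frac{13}{5}\right) 812 = \frac{3}{5} \cdot 812 = \frac{2436}{5}$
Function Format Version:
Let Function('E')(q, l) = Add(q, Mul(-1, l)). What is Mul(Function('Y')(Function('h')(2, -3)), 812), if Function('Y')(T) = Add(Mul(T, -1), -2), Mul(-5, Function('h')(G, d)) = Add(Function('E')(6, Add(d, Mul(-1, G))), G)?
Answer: Rational(2436, 5) ≈ 487.20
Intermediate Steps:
Function('h')(G, d) = Add(Rational(-6, 5), Mul(Rational(-2, 5), G), Mul(Rational(1, 5), d)) (Function('h')(G, d) = Mul(Rational(-1, 5), Add(Add(6, Mul(-1, Add(d, Mul(-1, G)))), G)) = Mul(Rational(-1, 5), Add(Add(6, Add(G, Mul(-1, d))), G)) = Mul(Rational(-1, 5), Add(Add(6, G, Mul(-1, d)), G)) = Mul(Rational(-1, 5), Add(6, Mul(-1, d), Mul(2, G))) = Add(Rational(-6, 5), Mul(Rational(-2, 5), G), Mul(Rational(1, 5), d)))
Function('Y')(T) = Add(-2, Mul(-1, T)) (Function('Y')(T) = Add(Mul(-1, T), -2) = Add(-2, Mul(-1, T)))
Mul(Function('Y')(Function('h')(2, -3)), 812) = Mul(Add(-2, Mul(-1, Add(Rational(-6, 5), Mul(Rational(-2, 5), 2), Mul(Rational(1, 5), -3)))), 812) = Mul(Add(-2, Mul(-1, Add(Rational(-6, 5), Rational(-4, 5), Rational(-3, 5)))), 812) = Mul(Add(-2, Mul(-1, Rational(-13, 5))), 812) = Mul(Add(-2, Rational(13, 5)), 812) = Mul(Rational(3, 5), 812) = Rational(2436, 5)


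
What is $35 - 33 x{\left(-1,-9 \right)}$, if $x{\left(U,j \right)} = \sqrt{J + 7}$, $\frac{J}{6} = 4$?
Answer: $35 - 33 \sqrt{31} \approx -148.74$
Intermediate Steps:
$J = 24$ ($J = 6 \cdot 4 = 24$)
$x{\left(U,j \right)} = \sqrt{31}$ ($x{\left(U,j \right)} = \sqrt{24 + 7} = \sqrt{31}$)
$35 - 33 x{\left(-1,-9 \right)} = 35 - 33 \sqrt{31}$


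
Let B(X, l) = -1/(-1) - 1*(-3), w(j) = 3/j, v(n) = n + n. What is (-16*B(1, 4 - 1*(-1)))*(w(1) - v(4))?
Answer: 320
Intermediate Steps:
v(n) = 2*n
B(X, l) = 4 (B(X, l) = -1*(-1) + 3 = 1 + 3 = 4)
(-16*B(1, 4 - 1*(-1)))*(w(1) - v(4)) = (-16*4)*(3/1 - 2*4) = -64*(3*1 - 1*8) = -64*(3 - 8) = -64*(-5) = 320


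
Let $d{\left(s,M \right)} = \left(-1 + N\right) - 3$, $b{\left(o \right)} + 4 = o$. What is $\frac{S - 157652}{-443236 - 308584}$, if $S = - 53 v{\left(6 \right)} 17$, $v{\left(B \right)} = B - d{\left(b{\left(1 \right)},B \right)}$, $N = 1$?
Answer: $\frac{165761}{751820} \approx 0.22048$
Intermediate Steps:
$b{\left(o \right)} = -4 + o$
$d{\left(s,M \right)} = -3$ ($d{\left(s,M \right)} = \left(-1 + 1\right) - 3 = 0 - 3 = -3$)
$v{\left(B \right)} = 3 + B$ ($v{\left(B \right)} = B - -3 = B + 3 = 3 + B$)
$S = -8109$ ($S = - 53 \left(3 + 6\right) 17 = \left(-53\right) 9 \cdot 17 = \left(-477\right) 17 = -8109$)
$\frac{S - 157652}{-443236 - 308584} = \frac{-8109 - 157652}{-443236 - 308584} = - \frac{165761}{-751820} = \left(-165761\right) \left(- \frac{1}{751820}\right) = \frac{165761}{751820}$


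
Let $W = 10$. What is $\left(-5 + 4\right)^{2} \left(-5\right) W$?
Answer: $-50$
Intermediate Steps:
$\left(-5 + 4\right)^{2} \left(-5\right) W = \left(-5 + 4\right)^{2} \left(-5\right) 10 = \left(-1\right)^{2} \left(-5\right) 10 = 1 \left(-5\right) 10 = \left(-5\right) 10 = -50$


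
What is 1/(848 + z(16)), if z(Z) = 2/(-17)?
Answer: 17/14414 ≈ 0.0011794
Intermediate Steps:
z(Z) = -2/17 (z(Z) = 2*(-1/17) = -2/17)
1/(848 + z(16)) = 1/(848 - 2/17) = 1/(14414/17) = 17/14414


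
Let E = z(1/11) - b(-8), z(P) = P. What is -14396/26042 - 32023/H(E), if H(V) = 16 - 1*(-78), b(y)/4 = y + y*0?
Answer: -417648095/1223974 ≈ -341.22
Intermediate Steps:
b(y) = 4*y (b(y) = 4*(y + y*0) = 4*(y + 0) = 4*y)
E = 353/11 (E = 1/11 - 4*(-8) = 1/11 - 1*(-32) = 1/11 + 32 = 353/11 ≈ 32.091)
H(V) = 94 (H(V) = 16 + 78 = 94)
-14396/26042 - 32023/H(E) = -14396/26042 - 32023/94 = -14396*1/26042 - 32023*1/94 = -7198/13021 - 32023/94 = -417648095/1223974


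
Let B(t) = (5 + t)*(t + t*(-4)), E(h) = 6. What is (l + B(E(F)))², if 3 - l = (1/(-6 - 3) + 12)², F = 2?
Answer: 742235536/6561 ≈ 1.1313e+5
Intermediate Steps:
B(t) = -3*t*(5 + t) (B(t) = (5 + t)*(t - 4*t) = (5 + t)*(-3*t) = -3*t*(5 + t))
l = -11206/81 (l = 3 - (1/(-6 - 3) + 12)² = 3 - (1/(-9) + 12)² = 3 - (-⅑ + 12)² = 3 - (107/9)² = 3 - 1*11449/81 = 3 - 11449/81 = -11206/81 ≈ -138.35)
(l + B(E(F)))² = (-11206/81 - 3*6*(5 + 6))² = (-11206/81 - 3*6*11)² = (-11206/81 - 198)² = (-27244/81)² = 742235536/6561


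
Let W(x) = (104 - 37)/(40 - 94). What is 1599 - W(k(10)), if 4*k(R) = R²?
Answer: 86413/54 ≈ 1600.2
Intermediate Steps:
k(R) = R²/4
W(x) = -67/54 (W(x) = 67/(-54) = 67*(-1/54) = -67/54)
1599 - W(k(10)) = 1599 - 1*(-67/54) = 1599 + 67/54 = 86413/54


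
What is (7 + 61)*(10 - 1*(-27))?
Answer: 2516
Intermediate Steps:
(7 + 61)*(10 - 1*(-27)) = 68*(10 + 27) = 68*37 = 2516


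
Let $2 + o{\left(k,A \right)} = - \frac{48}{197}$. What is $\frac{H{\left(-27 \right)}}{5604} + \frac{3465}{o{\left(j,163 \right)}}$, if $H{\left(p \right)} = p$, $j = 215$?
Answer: $- \frac{637555059}{412828} \approx -1544.4$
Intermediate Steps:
$o{\left(k,A \right)} = - \frac{442}{197}$ ($o{\left(k,A \right)} = -2 - \frac{48}{197} = - \frac{442}{197}$)
$\frac{H{\left(-27 \right)}}{5604} + \frac{3465}{o{\left(j,163 \right)}} = - \frac{27}{5604} + \frac{3465}{- \frac{442}{197}} = \left(-27\right) \frac{1}{5604} + 3465 \left(- \frac{197}{442}\right) = - \frac{9}{1868} - \frac{682605}{442} = - \frac{637555059}{412828}$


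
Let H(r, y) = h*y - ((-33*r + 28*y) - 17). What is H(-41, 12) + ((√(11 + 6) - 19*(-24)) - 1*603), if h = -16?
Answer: -2011 + √17 ≈ -2006.9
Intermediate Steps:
H(r, y) = 17 - 44*y + 33*r (H(r, y) = -16*y - ((-33*r + 28*y) - 17) = -16*y - (-17 - 33*r + 28*y) = -16*y + (17 - 28*y + 33*r) = 17 - 44*y + 33*r)
H(-41, 12) + ((√(11 + 6) - 19*(-24)) - 1*603) = (17 - 44*12 + 33*(-41)) + ((√(11 + 6) - 19*(-24)) - 1*603) = (17 - 528 - 1353) + ((√17 + 456) - 603) = -1864 + ((456 + √17) - 603) = -1864 + (-147 + √17) = -2011 + √17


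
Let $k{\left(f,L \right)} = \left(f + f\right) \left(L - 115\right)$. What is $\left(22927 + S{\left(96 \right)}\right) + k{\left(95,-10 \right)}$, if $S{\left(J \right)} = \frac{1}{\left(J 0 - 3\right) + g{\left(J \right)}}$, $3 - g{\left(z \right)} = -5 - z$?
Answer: $- \frac{83122}{101} \approx -822.99$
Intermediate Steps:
$g{\left(z \right)} = 8 + z$ ($g{\left(z \right)} = 3 - \left(-5 - z\right) = 3 + \left(5 + z\right) = 8 + z$)
$k{\left(f,L \right)} = 2 f \left(-115 + L\right)$
$S{\left(J \right)} = \frac{1}{5 + J}$ ($S{\left(J \right)} = \frac{1}{\left(J 0 - 3\right) + \left(8 + J\right)} = \frac{1}{\left(0 - 3\right) + \left(8 + J\right)} = \frac{1}{-3 + \left(8 + J\right)} = \frac{1}{5 + J}$)
$\left(22927 + S{\left(96 \right)}\right) + k{\left(95,-10 \right)} = \left(22927 + \frac{1}{5 + 96}\right) + 2 \cdot 95 \left(-115 - 10\right) = \left(22927 + \frac{1}{101}\right) + 2 \cdot 95 \left(-125\right) = \left(22927 + \frac{1}{101}\right) - 23750 = \frac{2315628}{101} - 23750 = - \frac{83122}{101}$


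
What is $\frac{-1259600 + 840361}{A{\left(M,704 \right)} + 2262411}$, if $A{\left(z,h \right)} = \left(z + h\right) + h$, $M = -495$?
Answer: $- \frac{419239}{2263324} \approx -0.18523$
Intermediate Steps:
$A{\left(z,h \right)} = z + 2 h$ ($A{\left(z,h \right)} = \left(h + z\right) + h = z + 2 h$)
$\frac{-1259600 + 840361}{A{\left(M,704 \right)} + 2262411} = \frac{-1259600 + 840361}{\left(-495 + 2 \cdot 704\right) + 2262411} = - \frac{419239}{\left(-495 + 1408\right) + 2262411} = - \frac{419239}{913 + 2262411} = - \frac{419239}{2263324}$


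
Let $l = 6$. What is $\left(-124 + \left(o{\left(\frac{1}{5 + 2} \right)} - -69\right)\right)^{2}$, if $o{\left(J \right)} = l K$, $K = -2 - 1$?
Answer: $5329$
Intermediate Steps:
$K = -3$
$o{\left(J \right)} = -18$ ($o{\left(J \right)} = 6 \left(-3\right) = -18$)
$\left(-124 + \left(o{\left(\frac{1}{5 + 2} \right)} - -69\right)\right)^{2} = \left(-124 - -51\right)^{2} = \left(-124 + \left(-18 + 69\right)\right)^{2} = \left(-124 + 51\right)^{2} = \left(-73\right)^{2} = 5329$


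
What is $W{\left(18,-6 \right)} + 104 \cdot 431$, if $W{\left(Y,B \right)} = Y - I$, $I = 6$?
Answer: $44836$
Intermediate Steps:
$W{\left(Y,B \right)} = -6 + Y$ ($W{\left(Y,B \right)} = Y - 6 = -6 + Y$)
$W{\left(18,-6 \right)} + 104 \cdot 431 = \left(-6 + 18\right) + 104 \cdot 431 = 12 + 44824 = 44836$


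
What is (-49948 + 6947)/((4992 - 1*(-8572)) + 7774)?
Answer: -43001/21338 ≈ -2.0152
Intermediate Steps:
(-49948 + 6947)/((4992 - 1*(-8572)) + 7774) = -43001/((4992 + 8572) + 7774) = -43001/(13564 + 7774) = -43001/21338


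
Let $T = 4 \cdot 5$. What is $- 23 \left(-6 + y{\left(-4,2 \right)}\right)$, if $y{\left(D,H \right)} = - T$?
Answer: $598$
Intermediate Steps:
$T = 20$
$y{\left(D,H \right)} = -20$ ($y{\left(D,H \right)} = \left(-1\right) 20 = -20$)
$- 23 \left(-6 + y{\left(-4,2 \right)}\right) = - 23 \left(-6 - 20\right) = \left(-23\right) \left(-26\right) = 598$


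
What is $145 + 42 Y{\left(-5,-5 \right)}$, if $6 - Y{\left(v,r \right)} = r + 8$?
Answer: $271$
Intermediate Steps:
$Y{\left(v,r \right)} = -2 - r$ ($Y{\left(v,r \right)} = 6 - \left(r + 8\right) = 6 - \left(8 + r\right) = -2 - r$)
$145 + 42 Y{\left(-5,-5 \right)} = 145 + 42 \left(-2 - -5\right) = 145 + 42 \left(-2 + 5\right) = 145 + 42 \cdot 3 = 145 + 126 = 271$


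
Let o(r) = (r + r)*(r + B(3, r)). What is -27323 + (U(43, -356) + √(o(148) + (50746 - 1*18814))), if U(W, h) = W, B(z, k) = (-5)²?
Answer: -27280 + 2*√20785 ≈ -26992.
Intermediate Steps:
B(z, k) = 25
o(r) = 2*r*(25 + r) (o(r) = (r + r)*(r + 25) = (2*r)*(25 + r) = 2*r*(25 + r))
-27323 + (U(43, -356) + √(o(148) + (50746 - 1*18814))) = -27323 + (43 + √(2*148*(25 + 148) + (50746 - 1*18814))) = -27323 + (43 + √(2*148*173 + (50746 - 18814))) = -27323 + (43 + √(51208 + 31932)) = -27323 + (43 + √83140) = -27323 + (43 + 2*√20785) = -27280 + 2*√20785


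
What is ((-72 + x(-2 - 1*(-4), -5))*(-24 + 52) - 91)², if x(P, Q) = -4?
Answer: 4923961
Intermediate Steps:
((-72 + x(-2 - 1*(-4), -5))*(-24 + 52) - 91)² = ((-72 - 4)*(-24 + 52) - 91)² = (-76*28 - 91)² = (-2128 - 91)² = (-2219)² = 4923961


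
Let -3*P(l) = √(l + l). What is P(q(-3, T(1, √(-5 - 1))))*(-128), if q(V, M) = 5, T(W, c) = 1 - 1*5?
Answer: 128*√10/3 ≈ 134.92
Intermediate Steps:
T(W, c) = -4 (T(W, c) = 1 - 5 = -4)
P(l) = -√2*√l/3 (P(l) = -√(l + l)/3 = -√2*√l/3)
P(q(-3, T(1, √(-5 - 1))))*(-128) = -√2*√5/3*(-128) = -√10/3*(-128) = 128*√10/3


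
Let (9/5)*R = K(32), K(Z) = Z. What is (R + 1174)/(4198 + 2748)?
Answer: 5363/31257 ≈ 0.17158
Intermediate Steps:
R = 160/9 (R = (5/9)*32 = 160/9 ≈ 17.778)
(R + 1174)/(4198 + 2748) = (160/9 + 1174)/(4198 + 2748) = (10726/9)/6946 = (10726/9)*(1/6946) = 5363/31257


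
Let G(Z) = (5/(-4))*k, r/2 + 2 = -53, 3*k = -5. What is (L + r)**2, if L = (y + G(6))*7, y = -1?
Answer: 1510441/144 ≈ 10489.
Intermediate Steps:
k = -5/3 (k = (1/3)*(-5) = -5/3 ≈ -1.6667)
r = -110 (r = -4 + 2*(-53) = -4 - 106 = -110)
G(Z) = 25/12 (G(Z) = (5/(-4))*(-5/3) = (5*(-1/4))*(-5/3) = -5/4*(-5/3) = 25/12)
L = 91/12 (L = (-1 + 25/12)*7 = (13/12)*7 = 91/12 ≈ 7.5833)
(L + r)**2 = (91/12 - 110)**2 = (-1229/12)**2 = 1510441/144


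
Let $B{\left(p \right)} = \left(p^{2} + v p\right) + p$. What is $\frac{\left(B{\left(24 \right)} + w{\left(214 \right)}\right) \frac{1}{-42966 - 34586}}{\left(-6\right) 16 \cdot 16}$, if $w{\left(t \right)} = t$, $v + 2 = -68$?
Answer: $- \frac{433}{59559936} \approx -7.27 \cdot 10^{-6}$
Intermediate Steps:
$v = -70$ ($v = -2 - 68 = -70$)
$B{\left(p \right)} = p^{2} - 69 p$ ($B{\left(p \right)} = \left(p^{2} - 70 p\right) + p = p^{2} - 69 p$)
$\frac{\left(B{\left(24 \right)} + w{\left(214 \right)}\right) \frac{1}{-42966 - 34586}}{\left(-6\right) 16 \cdot 16} = \frac{\left(24 \left(-69 + 24\right) + 214\right) \frac{1}{-42966 - 34586}}{\left(-6\right) 16 \cdot 16} = \frac{\left(24 \left(-45\right) + 214\right) \frac{1}{-77552}}{\left(-96\right) 16} = \frac{\left(-1080 + 214\right) \left(- \frac{1}{77552}\right)}{-1536} = \left(-866\right) \left(- \frac{1}{77552}\right) \left(- \frac{1}{1536}\right) = \frac{433}{38776} \left(- \frac{1}{1536}\right) = - \frac{433}{59559936}$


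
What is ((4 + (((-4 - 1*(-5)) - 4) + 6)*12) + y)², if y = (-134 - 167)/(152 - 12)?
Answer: 573049/400 ≈ 1432.6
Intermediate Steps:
y = -43/20 (y = -301/140 = -301*1/140 = -43/20 ≈ -2.1500)
((4 + (((-4 - 1*(-5)) - 4) + 6)*12) + y)² = ((4 + (((-4 - 1*(-5)) - 4) + 6)*12) - 43/20)² = ((4 + (((-4 + 5) - 4) + 6)*12) - 43/20)² = ((4 + ((1 - 4) + 6)*12) - 43/20)² = ((4 + (-3 + 6)*12) - 43/20)² = ((4 + 3*12) - 43/20)² = ((4 + 36) - 43/20)² = (40 - 43/20)² = (757/20)² = 573049/400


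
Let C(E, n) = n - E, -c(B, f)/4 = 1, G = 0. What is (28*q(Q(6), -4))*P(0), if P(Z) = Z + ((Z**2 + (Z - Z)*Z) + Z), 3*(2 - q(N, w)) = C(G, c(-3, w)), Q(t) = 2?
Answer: 0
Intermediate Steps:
c(B, f) = -4 (c(B, f) = -4*1 = -4)
q(N, w) = 10/3 (q(N, w) = 2 - (-4 - 1*0)/3 = 2 - (-4 + 0)/3 = 2 - 1/3*(-4) = 2 + 4/3 = 10/3)
P(Z) = Z**2 + 2*Z (P(Z) = Z + ((Z**2 + 0*Z) + Z) = Z + ((Z**2 + 0) + Z) = Z + (Z**2 + Z) = Z + (Z + Z**2) = Z**2 + 2*Z)
(28*q(Q(6), -4))*P(0) = (28*(10/3))*(0*(2 + 0)) = 280*(0*2)/3 = (280/3)*0 = 0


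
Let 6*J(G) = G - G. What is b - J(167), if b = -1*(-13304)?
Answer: 13304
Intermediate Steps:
J(G) = 0 (J(G) = (G - G)/6 = (⅙)*0 = 0)
b = 13304
b - J(167) = 13304 - 1*0 = 13304 + 0 = 13304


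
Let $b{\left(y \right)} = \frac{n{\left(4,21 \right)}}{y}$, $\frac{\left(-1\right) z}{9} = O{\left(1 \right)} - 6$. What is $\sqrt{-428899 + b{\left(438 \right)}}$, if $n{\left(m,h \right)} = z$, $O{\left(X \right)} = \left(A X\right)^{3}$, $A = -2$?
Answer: $\frac{i \sqrt{2285601238}}{73} \approx 654.9 i$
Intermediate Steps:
$O{\left(X \right)} = - 8 X^{3}$ ($O{\left(X \right)} = \left(- 2 X\right)^{3} = - 8 X^{3}$)
$z = 126$ ($z = - 9 \left(- 8 \cdot 1^{3} - 6\right) = - 9 \left(\left(-8\right) 1 - 6\right) = - 9 \left(-8 - 6\right) = \left(-9\right) \left(-14\right) = 126$)
$n{\left(m,h \right)} = 126$
$b{\left(y \right)} = \frac{126}{y}$
$\sqrt{-428899 + b{\left(438 \right)}} = \sqrt{-428899 + \frac{126}{438}} = \sqrt{-428899 + 126 \cdot \frac{1}{438}} = \sqrt{-428899 + \frac{21}{73}} = \sqrt{- \frac{31309606}{73}} = \frac{i \sqrt{2285601238}}{73}$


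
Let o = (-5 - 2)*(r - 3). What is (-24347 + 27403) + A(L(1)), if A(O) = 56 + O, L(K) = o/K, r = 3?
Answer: 3112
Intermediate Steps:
o = 0 (o = (-5 - 2)*(3 - 3) = -7*0 = 0)
L(K) = 0 (L(K) = 0/K = 0)
(-24347 + 27403) + A(L(1)) = (-24347 + 27403) + (56 + 0) = 3056 + 56 = 3112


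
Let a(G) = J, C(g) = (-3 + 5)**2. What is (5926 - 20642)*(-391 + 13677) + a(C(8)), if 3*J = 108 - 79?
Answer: -586550299/3 ≈ -1.9552e+8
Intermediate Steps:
C(g) = 4 (C(g) = 2**2 = 4)
J = 29/3 (J = (108 - 79)/3 = (1/3)*29 = 29/3 ≈ 9.6667)
a(G) = 29/3
(5926 - 20642)*(-391 + 13677) + a(C(8)) = (5926 - 20642)*(-391 + 13677) + 29/3 = -14716*13286 + 29/3 = -195516776 + 29/3 = -586550299/3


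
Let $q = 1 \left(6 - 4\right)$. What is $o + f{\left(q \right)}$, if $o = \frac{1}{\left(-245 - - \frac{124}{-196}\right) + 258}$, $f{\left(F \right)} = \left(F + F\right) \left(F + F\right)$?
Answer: $\frac{9745}{606} \approx 16.081$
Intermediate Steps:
$q = 2$ ($q = 1 \cdot 2 = 2$)
$f{\left(F \right)} = 4 F^{2}$ ($f{\left(F \right)} = 2 F 2 F = 4 F^{2}$)
$o = \frac{49}{606}$ ($o = \frac{1}{\left(-245 - \left(-124\right) \left(- \frac{1}{196}\right)\right) + 258} = \frac{1}{\left(-245 - \frac{31}{49}\right) + 258} = \frac{1}{- \frac{12036}{49} + 258} = \frac{1}{\frac{606}{49}} = \frac{49}{606} \approx 0.080858$)
$o + f{\left(q \right)} = \frac{49}{606} + 4 \cdot 2^{2} = \frac{49}{606} + 4 \cdot 4 = \frac{49}{606} + 16 = \frac{9745}{606}$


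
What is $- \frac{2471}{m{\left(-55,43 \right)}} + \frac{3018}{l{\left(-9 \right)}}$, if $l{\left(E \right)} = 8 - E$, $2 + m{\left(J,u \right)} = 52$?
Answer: $\frac{108893}{850} \approx 128.11$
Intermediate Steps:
$m{\left(J,u \right)} = 50$ ($m{\left(J,u \right)} = -2 + 52 = 50$)
$- \frac{2471}{m{\left(-55,43 \right)}} + \frac{3018}{l{\left(-9 \right)}} = - \frac{2471}{50} + \frac{3018}{8 - -9} = \left(-2471\right) \frac{1}{50} + \frac{3018}{8 + 9} = - \frac{2471}{50} + \frac{3018}{17} = \frac{108893}{850}$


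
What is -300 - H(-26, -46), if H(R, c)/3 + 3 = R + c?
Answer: -75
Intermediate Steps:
H(R, c) = -9 + 3*R + 3*c (H(R, c) = -9 + 3*(R + c) = -9 + (3*R + 3*c) = -9 + 3*R + 3*c)
-300 - H(-26, -46) = -300 - (-9 + 3*(-26) + 3*(-46)) = -300 - (-9 - 78 - 138) = -300 - 1*(-225) = -300 + 225 = -75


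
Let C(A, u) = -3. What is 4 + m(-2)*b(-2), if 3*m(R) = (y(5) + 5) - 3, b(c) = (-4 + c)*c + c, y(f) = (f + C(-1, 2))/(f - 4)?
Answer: 52/3 ≈ 17.333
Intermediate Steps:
y(f) = (-3 + f)/(-4 + f) (y(f) = (f - 3)/(f - 4) = (-3 + f)/(-4 + f))
b(c) = c + c*(-4 + c) (b(c) = c*(-4 + c) + c = c + c*(-4 + c))
m(R) = 4/3 (m(R) = (((-3 + 5)/(-4 + 5) + 5) - 3)/3 = ((2/1 + 5) - 3)/3 = ((1*2 + 5) - 3)/3 = ((2 + 5) - 3)/3 = (7 - 3)/3 = (1/3)*4 = 4/3)
4 + m(-2)*b(-2) = 4 + 4*(-2*(-3 - 2))/3 = 4 + 4*(-2*(-5))/3 = 4 + (4/3)*10 = 4 + 40/3 = 52/3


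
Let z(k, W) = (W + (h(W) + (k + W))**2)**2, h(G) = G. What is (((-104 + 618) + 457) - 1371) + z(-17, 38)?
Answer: 12382961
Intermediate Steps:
z(k, W) = (W + (k + 2*W)**2)**2 (z(k, W) = (W + (W + (k + W))**2)**2 = (W + (W + (W + k))**2)**2 = (W + (k + 2*W)**2)**2)
(((-104 + 618) + 457) - 1371) + z(-17, 38) = (((-104 + 618) + 457) - 1371) + (38 + (-17 + 2*38)**2)**2 = ((514 + 457) - 1371) + (38 + (-17 + 76)**2)**2 = (971 - 1371) + (38 + 59**2)**2 = -400 + (38 + 3481)**2 = -400 + 3519**2 = -400 + 12383361 = 12382961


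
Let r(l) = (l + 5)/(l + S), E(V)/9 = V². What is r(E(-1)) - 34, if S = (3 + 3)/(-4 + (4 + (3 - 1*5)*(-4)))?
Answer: -1270/39 ≈ -32.564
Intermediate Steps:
S = ¾ (S = 6/(-4 + (4 + (3 - 5)*(-4))) = 6/(-4 + (4 - 2*(-4))) = 6/(-4 + (4 + 8)) = 6/(-4 + 12) = 6/8 = 6*(⅛) = ¾ ≈ 0.75000)
E(V) = 9*V²
r(l) = (5 + l)/(¾ + l) (r(l) = (l + 5)/(l + ¾) = (5 + l)/(¾ + l))
r(E(-1)) - 34 = 4*(5 + 9*(-1)²)/(3 + 4*(9*(-1)²)) - 34 = 4*(5 + 9*1)/(3 + 4*(9*1)) - 34 = 4*(5 + 9)/(3 + 4*9) - 34 = 4*14/(3 + 36) - 34 = 4*14/39 - 34 = 4*(1/39)*14 - 34 = 56/39 - 34 = -1270/39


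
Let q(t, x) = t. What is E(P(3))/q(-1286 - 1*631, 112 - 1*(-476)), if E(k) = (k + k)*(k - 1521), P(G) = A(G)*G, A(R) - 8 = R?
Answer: 10912/213 ≈ 51.230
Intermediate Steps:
A(R) = 8 + R
P(G) = G*(8 + G) (P(G) = (8 + G)*G = G*(8 + G))
E(k) = 2*k*(-1521 + k) (E(k) = (2*k)*(-1521 + k) = 2*k*(-1521 + k))
E(P(3))/q(-1286 - 1*631, 112 - 1*(-476)) = (2*(3*(8 + 3))*(-1521 + 3*(8 + 3)))/(-1286 - 1*631) = (2*(3*11)*(-1521 + 3*11))/(-1286 - 631) = (2*33*(-1521 + 33))/(-1917) = (2*33*(-1488))*(-1/1917) = -98208*(-1/1917) = 10912/213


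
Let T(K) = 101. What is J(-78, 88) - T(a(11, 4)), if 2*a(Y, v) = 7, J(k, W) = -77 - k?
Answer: -100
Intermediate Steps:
a(Y, v) = 7/2 (a(Y, v) = (½)*7 = 7/2)
J(-78, 88) - T(a(11, 4)) = (-77 - 1*(-78)) - 1*101 = (-77 + 78) - 101 = 1 - 101 = -100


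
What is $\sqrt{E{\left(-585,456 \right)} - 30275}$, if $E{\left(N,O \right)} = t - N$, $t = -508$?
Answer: $i \sqrt{30198} \approx 173.78 i$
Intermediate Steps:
$E{\left(N,O \right)} = -508 - N$
$\sqrt{E{\left(-585,456 \right)} - 30275} = \sqrt{\left(-508 - -585\right) - 30275} = \sqrt{\left(-508 + 585\right) - 30275} = \sqrt{77 - 30275} = \sqrt{-30198} = i \sqrt{30198}$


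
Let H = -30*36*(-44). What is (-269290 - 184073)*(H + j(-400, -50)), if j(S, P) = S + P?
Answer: -21339796410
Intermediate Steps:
H = 47520 (H = -1080*(-44) = 47520)
j(S, P) = P + S
(-269290 - 184073)*(H + j(-400, -50)) = (-269290 - 184073)*(47520 + (-50 - 400)) = -453363*(47520 - 450) = -453363*47070 = -21339796410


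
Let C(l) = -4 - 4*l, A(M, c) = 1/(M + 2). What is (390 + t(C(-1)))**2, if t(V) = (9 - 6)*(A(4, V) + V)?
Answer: 609961/4 ≈ 1.5249e+5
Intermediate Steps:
A(M, c) = 1/(2 + M)
t(V) = 1/2 + 3*V (t(V) = (9 - 6)*(1/(2 + 4) + V) = 3*(1/6 + V) = 1/2 + 3*V)
(390 + t(C(-1)))**2 = (390 + (1/2 + 3*(-4 - 4*(-1))))**2 = (390 + (1/2 + 3*(-4 + 4)))**2 = (390 + (1/2 + 3*0))**2 = (390 + (1/2 + 0))**2 = (390 + 1/2)**2 = (781/2)**2 = 609961/4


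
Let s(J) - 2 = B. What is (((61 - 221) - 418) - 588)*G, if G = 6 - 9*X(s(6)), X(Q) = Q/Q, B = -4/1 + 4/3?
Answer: 3498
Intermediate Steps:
B = -8/3 (B = -4*1 + 4*(1/3) = -4 + 4/3 = -8/3 ≈ -2.6667)
s(J) = -2/3 (s(J) = 2 - 8/3 = -2/3)
X(Q) = 1
G = -3 (G = 6 - 9*1 = 6 - 9 = -3)
(((61 - 221) - 418) - 588)*G = (((61 - 221) - 418) - 588)*(-3) = ((-160 - 418) - 588)*(-3) = (-578 - 588)*(-3) = -1166*(-3) = 3498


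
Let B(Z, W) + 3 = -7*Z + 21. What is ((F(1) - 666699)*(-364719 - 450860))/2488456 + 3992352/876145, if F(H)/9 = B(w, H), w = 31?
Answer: 238844900561538231/1090124141060 ≈ 2.1910e+5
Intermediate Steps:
B(Z, W) = 18 - 7*Z (B(Z, W) = -3 + (-7*Z + 21) = -3 + (21 - 7*Z) = 18 - 7*Z)
F(H) = -1791 (F(H) = 9*(18 - 7*31) = 9*(18 - 217) = 9*(-199) = -1791)
((F(1) - 666699)*(-364719 - 450860))/2488456 + 3992352/876145 = ((-1791 - 666699)*(-364719 - 450860))/2488456 + 3992352/876145 = -668490*(-815579)*(1/2488456) + 3992352*(1/876145) = 545206405710*(1/2488456) + 3992352/876145 = 272603202855/1244228 + 3992352/876145 = 238844900561538231/1090124141060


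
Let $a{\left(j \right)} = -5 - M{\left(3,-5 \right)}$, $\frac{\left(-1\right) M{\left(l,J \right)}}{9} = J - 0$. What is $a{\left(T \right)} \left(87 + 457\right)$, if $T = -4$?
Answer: $-27200$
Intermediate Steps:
$M{\left(l,J \right)} = - 9 J$ ($M{\left(l,J \right)} = - 9 \left(J - 0\right) = - 9 \left(J + 0\right) = - 9 J$)
$a{\left(j \right)} = -50$ ($a{\left(j \right)} = -5 - \left(-9\right) \left(-5\right) = -5 - 45 = -50$)
$a{\left(T \right)} \left(87 + 457\right) = - 50 \left(87 + 457\right) = \left(-50\right) 544 = -27200$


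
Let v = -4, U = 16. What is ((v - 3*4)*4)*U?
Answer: -1024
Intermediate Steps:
((v - 3*4)*4)*U = ((-4 - 3*4)*4)*16 = ((-4 - 12)*4)*16 = -16*4*16 = -64*16 = -1024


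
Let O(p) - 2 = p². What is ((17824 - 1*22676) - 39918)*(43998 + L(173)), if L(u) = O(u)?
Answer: -3309801330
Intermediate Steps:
O(p) = 2 + p²
L(u) = 2 + u²
((17824 - 1*22676) - 39918)*(43998 + L(173)) = ((17824 - 1*22676) - 39918)*(43998 + (2 + 173²)) = ((17824 - 22676) - 39918)*(43998 + (2 + 29929)) = (-4852 - 39918)*(43998 + 29931) = -44770*73929 = -3309801330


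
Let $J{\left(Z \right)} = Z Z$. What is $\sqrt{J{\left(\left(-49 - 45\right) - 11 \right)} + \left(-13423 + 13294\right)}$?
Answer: $4 \sqrt{681} \approx 104.38$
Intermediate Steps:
$J{\left(Z \right)} = Z^{2}$
$\sqrt{J{\left(\left(-49 - 45\right) - 11 \right)} + \left(-13423 + 13294\right)} = \sqrt{\left(\left(-49 - 45\right) - 11\right)^{2} + \left(-13423 + 13294\right)} = \sqrt{\left(\left(-49 - 45\right) - 11\right)^{2} - 129} = \sqrt{\left(-94 - 11\right)^{2} - 129} = \sqrt{\left(-105\right)^{2} - 129} = \sqrt{11025 - 129} = \sqrt{10896} = 4 \sqrt{681}$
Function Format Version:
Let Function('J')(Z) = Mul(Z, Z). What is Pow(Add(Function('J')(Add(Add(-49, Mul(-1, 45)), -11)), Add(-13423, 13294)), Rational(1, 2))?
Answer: Mul(4, Pow(681, Rational(1, 2))) ≈ 104.38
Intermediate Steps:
Function('J')(Z) = Pow(Z, 2)
Pow(Add(Function('J')(Add(Add(-49, Mul(-1, 45)), -11)), Add(-13423, 13294)), Rational(1, 2)) = Pow(Add(Pow(Add(Add(-49, Mul(-1, 45)), -11), 2), Add(-13423, 13294)), Rational(1, 2)) = Pow(Add(Pow(Add(Add(-49, -45), -11), 2), -129), Rational(1, 2)) = Pow(Add(Pow(Add(-94, -11), 2), -129), Rational(1, 2)) = Pow(Add(Pow(-105, 2), -129), Rational(1, 2)) = Pow(Add(11025, -129), Rational(1, 2)) = Pow(10896, Rational(1, 2)) = Mul(4, Pow(681, Rational(1, 2)))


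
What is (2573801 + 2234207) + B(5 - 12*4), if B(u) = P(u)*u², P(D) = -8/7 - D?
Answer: 34197813/7 ≈ 4.8854e+6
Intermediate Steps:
P(D) = -8/7 - D (P(D) = -8*⅐ - D = -8/7 - D)
B(u) = u²*(-8/7 - u) (B(u) = (-8/7 - u)*u² = u²*(-8/7 - u))
(2573801 + 2234207) + B(5 - 12*4) = (2573801 + 2234207) + (5 - 12*4)²*(-8/7 - (5 - 12*4)) = 4808008 + (5 - 48)²*(-8/7 - (5 - 48)) = 4808008 + (-43)²*(-8/7 - 1*(-43)) = 4808008 + 1849*(-8/7 + 43) = 4808008 + 1849*(293/7) = 4808008 + 541757/7 = 34197813/7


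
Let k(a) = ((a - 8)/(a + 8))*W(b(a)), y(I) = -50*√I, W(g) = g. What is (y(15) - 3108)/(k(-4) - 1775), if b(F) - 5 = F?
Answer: 222/127 + 25*√15/889 ≈ 1.8569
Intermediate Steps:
b(F) = 5 + F
k(a) = (-8 + a)*(5 + a)/(8 + a) (k(a) = ((a - 8)/(a + 8))*(5 + a) = ((-8 + a)/(8 + a))*(5 + a) = (-8 + a)*(5 + a)/(8 + a))
(y(15) - 3108)/(k(-4) - 1775) = (-50*√15 - 3108)/((-8 - 4)*(5 - 4)/(8 - 4) - 1775) = (-3108 - 50*√15)/(-12*1/4 - 1775) = (-3108 - 50*√15)/((¼)*(-12)*1 - 1775) = (-3108 - 50*√15)/(-3 - 1775) = (-3108 - 50*√15)/(-1778) = (-3108 - 50*√15)*(-1/1778) = 222/127 + 25*√15/889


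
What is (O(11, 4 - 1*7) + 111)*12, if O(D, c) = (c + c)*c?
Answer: 1548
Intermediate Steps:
O(D, c) = 2*c**2 (O(D, c) = (2*c)*c = 2*c**2)
(O(11, 4 - 1*7) + 111)*12 = (2*(4 - 1*7)**2 + 111)*12 = (2*(4 - 7)**2 + 111)*12 = (2*(-3)**2 + 111)*12 = (2*9 + 111)*12 = (18 + 111)*12 = 129*12 = 1548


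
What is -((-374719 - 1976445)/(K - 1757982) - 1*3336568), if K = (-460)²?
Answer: 2579803172906/773191 ≈ 3.3366e+6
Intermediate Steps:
K = 211600
-((-374719 - 1976445)/(K - 1757982) - 1*3336568) = -((-374719 - 1976445)/(211600 - 1757982) - 1*3336568) = -(-2351164/(-1546382) - 3336568) = -(-2351164*(-1/1546382) - 3336568) = -(1175582/773191 - 3336568) = -1*(-2579803172906/773191) = 2579803172906/773191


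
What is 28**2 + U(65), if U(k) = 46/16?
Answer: 6295/8 ≈ 786.88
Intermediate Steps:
U(k) = 23/8 (U(k) = 46*(1/16) = 23/8)
28**2 + U(65) = 28**2 + 23/8 = 784 + 23/8 = 6295/8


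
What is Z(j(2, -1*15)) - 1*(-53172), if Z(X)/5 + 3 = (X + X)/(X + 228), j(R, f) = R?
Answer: 1222613/23 ≈ 53157.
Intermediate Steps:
Z(X) = -15 + 10*X/(228 + X) (Z(X) = -15 + 5*((X + X)/(X + 228)) = -15 + 5*((2*X)/(228 + X)) = -15 + 5*(2*X/(228 + X)) = -15 + 10*X/(228 + X))
Z(j(2, -1*15)) - 1*(-53172) = 5*(-684 - 1*2)/(228 + 2) - 1*(-53172) = 5*(-684 - 2)/230 + 53172 = 5*(1/230)*(-686) + 53172 = -343/23 + 53172 = 1222613/23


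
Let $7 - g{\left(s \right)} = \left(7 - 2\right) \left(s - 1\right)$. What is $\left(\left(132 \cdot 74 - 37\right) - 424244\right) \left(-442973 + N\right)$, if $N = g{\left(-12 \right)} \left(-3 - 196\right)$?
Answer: $189557209413$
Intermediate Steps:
$g{\left(s \right)} = 12 - 5 s$ ($g{\left(s \right)} = 7 - \left(7 - 2\right) \left(s - 1\right) = 7 - 5 \left(-1 + s\right) = 7 - \left(-5 + 5 s\right) = 12 - 5 s$)
$N = -14328$ ($N = \left(12 - -60\right) \left(-3 - 196\right) = \left(12 + 60\right) \left(-199\right) = 72 \left(-199\right) = -14328$)
$\left(\left(132 \cdot 74 - 37\right) - 424244\right) \left(-442973 + N\right) = \left(\left(132 \cdot 74 - 37\right) - 424244\right) \left(-442973 - 14328\right) = \left(\left(9768 - 37\right) - 424244\right) \left(-457301\right) = \left(9731 - 424244\right) \left(-457301\right) = \left(-414513\right) \left(-457301\right) = 189557209413$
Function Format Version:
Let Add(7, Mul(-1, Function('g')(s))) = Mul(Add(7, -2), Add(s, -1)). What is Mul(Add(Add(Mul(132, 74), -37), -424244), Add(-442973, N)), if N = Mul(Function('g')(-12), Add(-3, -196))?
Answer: 189557209413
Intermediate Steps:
Function('g')(s) = Add(12, Mul(-5, s)) (Function('g')(s) = Add(7, Mul(-1, Mul(Add(7, -2), Add(s, -1)))) = Add(7, Mul(-1, Mul(5, Add(-1, s)))) = Add(7, Mul(-1, Add(-5, Mul(5, s)))) = Add(7, Add(5, Mul(-5, s))) = Add(12, Mul(-5, s)))
N = -14328 (N = Mul(Add(12, Mul(-5, -12)), Add(-3, -196)) = Mul(Add(12, 60), -199) = Mul(72, -199) = -14328)
Mul(Add(Add(Mul(132, 74), -37), -424244), Add(-442973, N)) = Mul(Add(Add(Mul(132, 74), -37), -424244), Add(-442973, -14328)) = Mul(Add(Add(9768, -37), -424244), -457301) = Mul(Add(9731, -424244), -457301) = Mul(-414513, -457301) = 189557209413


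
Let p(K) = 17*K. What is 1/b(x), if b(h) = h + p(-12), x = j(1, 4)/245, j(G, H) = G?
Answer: -245/49979 ≈ -0.0049021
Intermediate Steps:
x = 1/245 ≈ 0.0040816
b(h) = -204 + h (b(h) = h + 17*(-12) = h - 204 = -204 + h)
1/b(x) = 1/(-204 + 1/245) = 1/(-49979/245) = -245/49979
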